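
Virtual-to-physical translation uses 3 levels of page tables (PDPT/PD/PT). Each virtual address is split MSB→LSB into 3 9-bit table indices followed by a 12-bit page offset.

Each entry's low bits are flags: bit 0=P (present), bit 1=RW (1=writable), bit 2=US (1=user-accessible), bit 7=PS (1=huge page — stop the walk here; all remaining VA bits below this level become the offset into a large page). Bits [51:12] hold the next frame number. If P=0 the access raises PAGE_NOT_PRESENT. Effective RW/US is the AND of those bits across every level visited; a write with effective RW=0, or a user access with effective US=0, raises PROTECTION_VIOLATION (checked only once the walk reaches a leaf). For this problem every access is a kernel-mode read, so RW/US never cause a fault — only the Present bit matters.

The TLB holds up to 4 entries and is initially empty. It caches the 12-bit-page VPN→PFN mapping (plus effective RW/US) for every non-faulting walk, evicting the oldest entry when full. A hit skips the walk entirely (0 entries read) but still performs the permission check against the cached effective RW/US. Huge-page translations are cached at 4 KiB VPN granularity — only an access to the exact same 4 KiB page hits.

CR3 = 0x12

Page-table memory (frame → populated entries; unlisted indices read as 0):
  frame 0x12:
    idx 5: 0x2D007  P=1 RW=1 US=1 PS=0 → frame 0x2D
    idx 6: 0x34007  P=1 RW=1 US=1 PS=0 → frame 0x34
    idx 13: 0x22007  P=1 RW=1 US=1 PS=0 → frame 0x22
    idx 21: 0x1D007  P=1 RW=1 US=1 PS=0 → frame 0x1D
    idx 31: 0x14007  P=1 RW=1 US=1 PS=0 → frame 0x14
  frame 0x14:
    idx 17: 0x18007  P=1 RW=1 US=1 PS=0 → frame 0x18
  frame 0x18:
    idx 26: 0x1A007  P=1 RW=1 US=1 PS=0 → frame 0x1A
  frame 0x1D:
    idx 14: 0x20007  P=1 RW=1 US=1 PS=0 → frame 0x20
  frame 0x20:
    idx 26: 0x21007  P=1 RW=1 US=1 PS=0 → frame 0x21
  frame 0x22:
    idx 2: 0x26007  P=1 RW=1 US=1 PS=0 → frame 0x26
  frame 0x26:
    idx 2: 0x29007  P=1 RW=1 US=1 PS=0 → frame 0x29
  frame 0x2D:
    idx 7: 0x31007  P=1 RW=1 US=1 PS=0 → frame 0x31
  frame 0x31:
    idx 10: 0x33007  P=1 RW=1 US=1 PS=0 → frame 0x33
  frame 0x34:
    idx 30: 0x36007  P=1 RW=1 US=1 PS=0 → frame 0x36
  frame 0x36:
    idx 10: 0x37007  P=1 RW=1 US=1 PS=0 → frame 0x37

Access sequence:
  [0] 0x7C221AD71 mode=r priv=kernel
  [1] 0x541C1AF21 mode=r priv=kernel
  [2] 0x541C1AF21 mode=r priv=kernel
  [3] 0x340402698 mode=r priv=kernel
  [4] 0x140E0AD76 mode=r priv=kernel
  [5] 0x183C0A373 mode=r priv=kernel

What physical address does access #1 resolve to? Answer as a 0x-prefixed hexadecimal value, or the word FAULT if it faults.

Per-access translation:
#0 VA=0x7C221AD71 (r,kernel):
  lvl0: tbl 0x12, slot 31 ⇒ 0x14007 (P1/RW1/US1/PS0)
  lvl1: tbl 0x14, slot 17 ⇒ 0x18007 (P1/RW1/US1/PS0)
  lvl2: tbl 0x18, slot 26 ⇒ 0x1A007 (P1/RW1/US1/PS0)
  → PA=0x1AD71  (3 entries read)
#1 VA=0x541C1AF21 (r,kernel):
  lvl0: tbl 0x12, slot 21 ⇒ 0x1D007 (P1/RW1/US1/PS0)
  lvl1: tbl 0x1D, slot 14 ⇒ 0x20007 (P1/RW1/US1/PS0)
  lvl2: tbl 0x20, slot 26 ⇒ 0x21007 (P1/RW1/US1/PS0)
  → PA=0x21F21  (3 entries read)
#2 VA=0x541C1AF21 (r,kernel):
  TLB hit vpn=0x541C1A → PA=0x21F21
#3 VA=0x340402698 (r,kernel):
  lvl0: tbl 0x12, slot 13 ⇒ 0x22007 (P1/RW1/US1/PS0)
  lvl1: tbl 0x22, slot 2 ⇒ 0x26007 (P1/RW1/US1/PS0)
  lvl2: tbl 0x26, slot 2 ⇒ 0x29007 (P1/RW1/US1/PS0)
  → PA=0x29698  (3 entries read)
#4 VA=0x140E0AD76 (r,kernel):
  lvl0: tbl 0x12, slot 5 ⇒ 0x2D007 (P1/RW1/US1/PS0)
  lvl1: tbl 0x2D, slot 7 ⇒ 0x31007 (P1/RW1/US1/PS0)
  lvl2: tbl 0x31, slot 10 ⇒ 0x33007 (P1/RW1/US1/PS0)
  → PA=0x33D76  (3 entries read)
#5 VA=0x183C0A373 (r,kernel):
  lvl0: tbl 0x12, slot 6 ⇒ 0x34007 (P1/RW1/US1/PS0)
  lvl1: tbl 0x34, slot 30 ⇒ 0x36007 (P1/RW1/US1/PS0)
  lvl2: tbl 0x36, slot 10 ⇒ 0x37007 (P1/RW1/US1/PS0)
  → PA=0x37373  (3 entries read)

Access #1 PA: 0x21F21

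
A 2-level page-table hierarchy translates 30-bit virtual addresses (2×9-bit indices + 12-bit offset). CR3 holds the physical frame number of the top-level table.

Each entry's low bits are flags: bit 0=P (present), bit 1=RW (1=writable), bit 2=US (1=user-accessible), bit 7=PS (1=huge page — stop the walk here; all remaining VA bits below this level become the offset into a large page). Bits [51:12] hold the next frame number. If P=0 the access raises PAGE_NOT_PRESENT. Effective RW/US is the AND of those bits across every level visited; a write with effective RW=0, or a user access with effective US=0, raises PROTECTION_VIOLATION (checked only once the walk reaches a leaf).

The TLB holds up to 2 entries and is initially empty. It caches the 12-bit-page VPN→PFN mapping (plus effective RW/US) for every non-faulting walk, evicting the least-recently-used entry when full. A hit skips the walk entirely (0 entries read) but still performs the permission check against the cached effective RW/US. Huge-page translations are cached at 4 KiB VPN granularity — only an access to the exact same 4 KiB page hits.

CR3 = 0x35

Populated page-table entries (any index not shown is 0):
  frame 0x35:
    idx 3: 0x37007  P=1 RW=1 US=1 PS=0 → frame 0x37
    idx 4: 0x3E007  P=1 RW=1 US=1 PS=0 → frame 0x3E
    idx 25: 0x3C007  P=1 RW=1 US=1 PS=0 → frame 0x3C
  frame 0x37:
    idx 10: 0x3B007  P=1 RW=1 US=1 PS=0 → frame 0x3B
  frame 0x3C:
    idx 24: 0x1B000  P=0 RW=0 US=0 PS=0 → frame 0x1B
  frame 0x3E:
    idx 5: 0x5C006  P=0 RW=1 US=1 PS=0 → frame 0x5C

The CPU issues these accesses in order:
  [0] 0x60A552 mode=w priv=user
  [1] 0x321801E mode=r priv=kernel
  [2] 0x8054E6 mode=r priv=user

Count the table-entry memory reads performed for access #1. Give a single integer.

Per-access translation:
#0 VA=0x60A552 (w,user):
  L0: frame=0x35 idx=3 entry=0x37007 [P=1 RW=1 US=1 PS=0]
  L1: frame=0x37 idx=10 entry=0x3B007 [P=1 RW=1 US=1 PS=0]
  ⇒ phys 0x3B552  [2 reads]
#1 VA=0x321801E (r,kernel):
  L0: frame=0x35 idx=25 entry=0x3C007 [P=1 RW=1 US=1 PS=0]
  L1: frame=0x3C idx=24 entry=0x1B000 [P=0 RW=0 US=0 PS=0]
  → PAGE_NOT_PRESENT  (2 entries read)
#2 VA=0x8054E6 (r,user):
  L0: frame=0x35 idx=4 entry=0x3E007 [P=1 RW=1 US=1 PS=0]
  L1: frame=0x3E idx=5 entry=0x5C006 [P=0 RW=1 US=1 PS=0]
  → PAGE_NOT_PRESENT  (2 entries read)

Entries read for #1: 2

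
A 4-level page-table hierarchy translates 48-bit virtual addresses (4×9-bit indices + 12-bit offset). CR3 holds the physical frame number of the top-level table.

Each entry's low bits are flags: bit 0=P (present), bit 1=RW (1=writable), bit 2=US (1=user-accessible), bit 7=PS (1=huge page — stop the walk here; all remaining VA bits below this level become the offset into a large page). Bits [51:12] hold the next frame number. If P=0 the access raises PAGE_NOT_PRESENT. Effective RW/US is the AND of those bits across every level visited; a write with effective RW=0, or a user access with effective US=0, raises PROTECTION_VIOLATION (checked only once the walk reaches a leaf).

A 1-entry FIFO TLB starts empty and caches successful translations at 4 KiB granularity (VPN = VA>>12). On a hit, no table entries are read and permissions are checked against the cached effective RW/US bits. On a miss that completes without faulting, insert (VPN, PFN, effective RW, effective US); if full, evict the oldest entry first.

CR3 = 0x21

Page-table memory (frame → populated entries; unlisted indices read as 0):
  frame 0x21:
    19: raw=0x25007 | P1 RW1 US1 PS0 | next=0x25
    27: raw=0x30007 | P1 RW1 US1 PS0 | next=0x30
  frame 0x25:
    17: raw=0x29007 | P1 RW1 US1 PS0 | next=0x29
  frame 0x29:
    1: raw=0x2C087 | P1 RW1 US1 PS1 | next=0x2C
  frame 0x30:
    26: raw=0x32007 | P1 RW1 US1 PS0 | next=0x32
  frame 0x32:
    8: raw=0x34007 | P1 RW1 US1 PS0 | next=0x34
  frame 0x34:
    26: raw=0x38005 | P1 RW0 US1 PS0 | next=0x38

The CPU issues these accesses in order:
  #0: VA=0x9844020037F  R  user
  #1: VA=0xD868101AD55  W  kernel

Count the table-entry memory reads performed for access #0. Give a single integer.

Per-access translation:
#0 VA=0x9844020037F (r,user):
  [0] read 0x21 idx=19: raw=0x25007 flags P=1 W=1 U=1 S=0
  [1] read 0x25 idx=17: raw=0x29007 flags P=1 W=1 U=1 S=0
  [2] read 0x29 idx=1: raw=0x2C087 flags P=1 W=1 U=1 S=1
  ✓ 0x2C37F (huge @L2)  — 3 lookups
#1 VA=0xD868101AD55 (w,kernel):
  [0] read 0x21 idx=27: raw=0x30007 flags P=1 W=1 U=1 S=0
  [1] read 0x30 idx=26: raw=0x32007 flags P=1 W=1 U=1 S=0
  [2] read 0x32 idx=8: raw=0x34007 flags P=1 W=1 U=1 S=0
  [3] read 0x34 idx=26: raw=0x38005 flags P=1 W=0 U=1 S=0
  → PROTECTION_VIOLATION  (4 entries read)

Entries read for #0: 3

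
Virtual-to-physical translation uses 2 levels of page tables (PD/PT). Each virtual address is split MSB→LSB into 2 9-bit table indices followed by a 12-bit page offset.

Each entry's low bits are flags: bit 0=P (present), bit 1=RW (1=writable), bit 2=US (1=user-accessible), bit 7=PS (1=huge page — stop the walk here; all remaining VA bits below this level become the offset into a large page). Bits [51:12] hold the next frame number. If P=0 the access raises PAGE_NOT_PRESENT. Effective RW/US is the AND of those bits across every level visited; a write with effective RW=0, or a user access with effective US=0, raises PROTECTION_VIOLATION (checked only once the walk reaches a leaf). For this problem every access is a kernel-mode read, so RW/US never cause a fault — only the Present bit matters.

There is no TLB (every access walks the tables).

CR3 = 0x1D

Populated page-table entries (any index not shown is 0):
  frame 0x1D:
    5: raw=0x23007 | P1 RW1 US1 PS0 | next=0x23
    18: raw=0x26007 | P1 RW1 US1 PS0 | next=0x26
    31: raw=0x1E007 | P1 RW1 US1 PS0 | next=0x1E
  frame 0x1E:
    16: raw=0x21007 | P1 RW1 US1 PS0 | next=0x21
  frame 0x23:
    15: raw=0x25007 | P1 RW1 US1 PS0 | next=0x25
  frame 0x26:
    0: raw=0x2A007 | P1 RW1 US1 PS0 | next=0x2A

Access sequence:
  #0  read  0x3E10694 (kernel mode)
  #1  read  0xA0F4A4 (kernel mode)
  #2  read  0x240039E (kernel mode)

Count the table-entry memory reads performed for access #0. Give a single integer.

Per-access translation:
#0 VA=0x3E10694 (r,kernel):
  L0: frame=0x1D idx=31 entry=0x1E007 [P=1 RW=1 US=1 PS=0]
  L1: frame=0x1E idx=16 entry=0x21007 [P=1 RW=1 US=1 PS=0]
  ⇒ phys 0x21694  [2 reads]
#1 VA=0xA0F4A4 (r,kernel):
  L0: frame=0x1D idx=5 entry=0x23007 [P=1 RW=1 US=1 PS=0]
  L1: frame=0x23 idx=15 entry=0x25007 [P=1 RW=1 US=1 PS=0]
  ⇒ phys 0x254A4  [2 reads]
#2 VA=0x240039E (r,kernel):
  L0: frame=0x1D idx=18 entry=0x26007 [P=1 RW=1 US=1 PS=0]
  L1: frame=0x26 idx=0 entry=0x2A007 [P=1 RW=1 US=1 PS=0]
  ⇒ phys 0x2A39E  [2 reads]

Entries read for #0: 2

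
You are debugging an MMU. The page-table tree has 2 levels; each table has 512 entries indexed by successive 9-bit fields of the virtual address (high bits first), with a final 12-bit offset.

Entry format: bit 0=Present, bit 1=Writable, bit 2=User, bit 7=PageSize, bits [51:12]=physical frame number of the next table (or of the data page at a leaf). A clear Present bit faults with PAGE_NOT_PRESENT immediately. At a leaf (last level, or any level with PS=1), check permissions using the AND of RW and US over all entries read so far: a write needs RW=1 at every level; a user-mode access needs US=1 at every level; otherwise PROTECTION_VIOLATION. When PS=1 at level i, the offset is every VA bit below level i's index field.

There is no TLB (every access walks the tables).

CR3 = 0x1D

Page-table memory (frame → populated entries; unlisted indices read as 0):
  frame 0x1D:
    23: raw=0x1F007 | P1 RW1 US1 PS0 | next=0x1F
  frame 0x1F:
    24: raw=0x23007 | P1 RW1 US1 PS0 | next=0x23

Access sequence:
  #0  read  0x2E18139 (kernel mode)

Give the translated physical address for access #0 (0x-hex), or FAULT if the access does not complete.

Walk each access:
#0 VA=0x2E18139 (r,kernel):
  L0 @0x1D[23] → 0x1F007  P=1,RW=1,US=1,PS=0
  L1 @0x1F[24] → 0x23007  P=1,RW=1,US=1,PS=0
  → PA=0x23139  (2 entries read)

Access #0 PA: 0x23139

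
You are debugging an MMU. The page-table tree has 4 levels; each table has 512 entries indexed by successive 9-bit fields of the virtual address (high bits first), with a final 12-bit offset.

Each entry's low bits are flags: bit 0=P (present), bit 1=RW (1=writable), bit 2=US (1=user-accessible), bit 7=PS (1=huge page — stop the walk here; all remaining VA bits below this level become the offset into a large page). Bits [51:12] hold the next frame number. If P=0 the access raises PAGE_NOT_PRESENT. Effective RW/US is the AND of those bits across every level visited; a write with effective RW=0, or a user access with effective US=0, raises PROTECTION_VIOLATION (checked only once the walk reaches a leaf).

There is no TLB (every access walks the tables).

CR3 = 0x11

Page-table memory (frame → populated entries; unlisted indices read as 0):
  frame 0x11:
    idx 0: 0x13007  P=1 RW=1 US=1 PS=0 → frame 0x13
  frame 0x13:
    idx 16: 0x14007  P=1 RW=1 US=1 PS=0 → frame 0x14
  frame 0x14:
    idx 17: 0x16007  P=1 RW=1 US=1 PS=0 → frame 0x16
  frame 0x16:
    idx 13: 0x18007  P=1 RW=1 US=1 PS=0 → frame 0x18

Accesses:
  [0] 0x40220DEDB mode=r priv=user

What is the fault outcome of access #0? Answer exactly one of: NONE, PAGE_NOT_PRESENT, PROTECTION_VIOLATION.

Per-access translation:
#0 VA=0x40220DEDB (r,user):
  lvl0: tbl 0x11, slot 0 ⇒ 0x13007 (P1/RW1/US1/PS0)
  lvl1: tbl 0x13, slot 16 ⇒ 0x14007 (P1/RW1/US1/PS0)
  lvl2: tbl 0x14, slot 17 ⇒ 0x16007 (P1/RW1/US1/PS0)
  lvl3: tbl 0x16, slot 13 ⇒ 0x18007 (P1/RW1/US1/PS0)
  ⇒ phys 0x18EDB  [4 reads]

Access #0 fault: NONE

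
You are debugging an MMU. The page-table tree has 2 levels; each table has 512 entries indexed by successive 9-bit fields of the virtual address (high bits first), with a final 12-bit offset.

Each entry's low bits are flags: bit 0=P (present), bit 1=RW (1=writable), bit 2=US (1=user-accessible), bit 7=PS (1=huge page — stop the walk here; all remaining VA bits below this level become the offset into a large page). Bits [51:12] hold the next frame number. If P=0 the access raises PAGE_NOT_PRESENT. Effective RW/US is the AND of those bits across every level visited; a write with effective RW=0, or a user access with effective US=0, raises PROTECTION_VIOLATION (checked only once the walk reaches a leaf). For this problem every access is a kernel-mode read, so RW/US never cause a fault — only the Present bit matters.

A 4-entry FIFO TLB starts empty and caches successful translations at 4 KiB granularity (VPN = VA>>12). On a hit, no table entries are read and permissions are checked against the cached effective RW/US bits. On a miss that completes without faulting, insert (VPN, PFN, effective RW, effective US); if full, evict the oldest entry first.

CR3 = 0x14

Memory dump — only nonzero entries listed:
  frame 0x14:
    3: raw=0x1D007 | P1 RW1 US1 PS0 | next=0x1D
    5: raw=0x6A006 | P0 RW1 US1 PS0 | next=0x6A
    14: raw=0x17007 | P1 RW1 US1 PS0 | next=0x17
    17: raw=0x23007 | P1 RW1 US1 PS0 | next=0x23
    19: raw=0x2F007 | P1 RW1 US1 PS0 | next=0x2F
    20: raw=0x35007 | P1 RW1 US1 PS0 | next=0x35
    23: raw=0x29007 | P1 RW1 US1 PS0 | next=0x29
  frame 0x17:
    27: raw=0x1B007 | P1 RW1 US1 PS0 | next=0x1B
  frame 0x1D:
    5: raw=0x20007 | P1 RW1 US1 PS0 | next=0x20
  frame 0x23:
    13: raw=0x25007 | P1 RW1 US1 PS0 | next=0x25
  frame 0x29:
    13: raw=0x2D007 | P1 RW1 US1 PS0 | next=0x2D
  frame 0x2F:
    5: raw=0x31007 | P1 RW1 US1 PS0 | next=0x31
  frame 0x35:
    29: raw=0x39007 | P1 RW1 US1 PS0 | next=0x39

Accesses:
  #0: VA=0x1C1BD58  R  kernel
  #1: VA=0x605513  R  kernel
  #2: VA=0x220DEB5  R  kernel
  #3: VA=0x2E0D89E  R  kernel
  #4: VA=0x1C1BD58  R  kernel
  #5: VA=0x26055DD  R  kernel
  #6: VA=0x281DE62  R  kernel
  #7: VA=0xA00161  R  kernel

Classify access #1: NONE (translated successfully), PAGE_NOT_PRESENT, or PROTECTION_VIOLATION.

Per-access translation:
#0 VA=0x1C1BD58 (r,kernel):
  [0] read 0x14 idx=14: raw=0x17007 flags P=1 W=1 U=1 S=0
  [1] read 0x17 idx=27: raw=0x1B007 flags P=1 W=1 U=1 S=0
  ✓ 0x1BD58  — 2 lookups
#1 VA=0x605513 (r,kernel):
  [0] read 0x14 idx=3: raw=0x1D007 flags P=1 W=1 U=1 S=0
  [1] read 0x1D idx=5: raw=0x20007 flags P=1 W=1 U=1 S=0
  ✓ 0x20513  — 2 lookups
#2 VA=0x220DEB5 (r,kernel):
  [0] read 0x14 idx=17: raw=0x23007 flags P=1 W=1 U=1 S=0
  [1] read 0x23 idx=13: raw=0x25007 flags P=1 W=1 U=1 S=0
  ✓ 0x25EB5  — 2 lookups
#3 VA=0x2E0D89E (r,kernel):
  [0] read 0x14 idx=23: raw=0x29007 flags P=1 W=1 U=1 S=0
  [1] read 0x29 idx=13: raw=0x2D007 flags P=1 W=1 U=1 S=0
  ✓ 0x2D89E  — 2 lookups
#4 VA=0x1C1BD58 (r,kernel):
  TLB hit vpn=0x1C1B → PA=0x1BD58
#5 VA=0x26055DD (r,kernel):
  [0] read 0x14 idx=19: raw=0x2F007 flags P=1 W=1 U=1 S=0
  [1] read 0x2F idx=5: raw=0x31007 flags P=1 W=1 U=1 S=0
  ✓ 0x315DD  — 2 lookups
#6 VA=0x281DE62 (r,kernel):
  [0] read 0x14 idx=20: raw=0x35007 flags P=1 W=1 U=1 S=0
  [1] read 0x35 idx=29: raw=0x39007 flags P=1 W=1 U=1 S=0
  ✓ 0x39E62  — 2 lookups
#7 VA=0xA00161 (r,kernel):
  [0] read 0x14 idx=5: raw=0x6A006 flags P=0 W=1 U=1 S=0
  ✗ PAGE_NOT_PRESENT  [1 reads]

Access #1 fault: NONE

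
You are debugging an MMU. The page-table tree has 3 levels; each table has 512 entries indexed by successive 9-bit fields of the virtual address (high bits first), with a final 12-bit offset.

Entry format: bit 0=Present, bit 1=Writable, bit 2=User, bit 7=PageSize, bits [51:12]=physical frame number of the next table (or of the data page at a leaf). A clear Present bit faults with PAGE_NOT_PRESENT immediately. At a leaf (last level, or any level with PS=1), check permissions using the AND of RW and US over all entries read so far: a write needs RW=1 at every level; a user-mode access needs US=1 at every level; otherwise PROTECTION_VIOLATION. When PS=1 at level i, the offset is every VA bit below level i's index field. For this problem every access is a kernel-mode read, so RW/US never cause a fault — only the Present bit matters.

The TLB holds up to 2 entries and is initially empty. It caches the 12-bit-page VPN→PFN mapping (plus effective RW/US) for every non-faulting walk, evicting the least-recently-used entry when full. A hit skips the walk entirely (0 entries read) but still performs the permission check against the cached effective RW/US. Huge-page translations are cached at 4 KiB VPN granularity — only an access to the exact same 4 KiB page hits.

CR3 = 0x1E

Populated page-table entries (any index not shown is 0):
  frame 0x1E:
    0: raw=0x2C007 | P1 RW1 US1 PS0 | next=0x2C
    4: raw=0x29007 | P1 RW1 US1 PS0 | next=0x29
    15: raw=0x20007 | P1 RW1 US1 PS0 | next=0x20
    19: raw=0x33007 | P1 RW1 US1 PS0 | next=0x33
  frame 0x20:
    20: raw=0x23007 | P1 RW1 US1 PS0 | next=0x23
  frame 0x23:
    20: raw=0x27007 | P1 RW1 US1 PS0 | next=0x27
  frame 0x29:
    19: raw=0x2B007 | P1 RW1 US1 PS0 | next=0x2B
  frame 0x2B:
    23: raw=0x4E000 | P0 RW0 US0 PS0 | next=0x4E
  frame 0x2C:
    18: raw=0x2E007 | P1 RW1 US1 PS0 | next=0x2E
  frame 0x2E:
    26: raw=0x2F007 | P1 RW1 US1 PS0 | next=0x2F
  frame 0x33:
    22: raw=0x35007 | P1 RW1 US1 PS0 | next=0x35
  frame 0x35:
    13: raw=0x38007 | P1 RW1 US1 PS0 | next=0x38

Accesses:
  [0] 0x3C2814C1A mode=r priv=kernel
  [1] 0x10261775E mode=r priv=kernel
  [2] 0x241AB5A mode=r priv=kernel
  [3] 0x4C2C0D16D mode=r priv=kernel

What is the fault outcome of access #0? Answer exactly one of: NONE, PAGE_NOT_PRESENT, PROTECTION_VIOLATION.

Trace:
#0 VA=0x3C2814C1A (r,kernel):
  [0] read 0x1E idx=15: raw=0x20007 flags P=1 W=1 U=1 S=0
  [1] read 0x20 idx=20: raw=0x23007 flags P=1 W=1 U=1 S=0
  [2] read 0x23 idx=20: raw=0x27007 flags P=1 W=1 U=1 S=0
  ⇒ phys 0x27C1A  [3 reads]
#1 VA=0x10261775E (r,kernel):
  [0] read 0x1E idx=4: raw=0x29007 flags P=1 W=1 U=1 S=0
  [1] read 0x29 idx=19: raw=0x2B007 flags P=1 W=1 U=1 S=0
  [2] read 0x2B idx=23: raw=0x4E000 flags P=0 W=0 U=0 S=0
  → PAGE_NOT_PRESENT  (3 entries read)
#2 VA=0x241AB5A (r,kernel):
  [0] read 0x1E idx=0: raw=0x2C007 flags P=1 W=1 U=1 S=0
  [1] read 0x2C idx=18: raw=0x2E007 flags P=1 W=1 U=1 S=0
  [2] read 0x2E idx=26: raw=0x2F007 flags P=1 W=1 U=1 S=0
  ⇒ phys 0x2FB5A  [3 reads]
#3 VA=0x4C2C0D16D (r,kernel):
  [0] read 0x1E idx=19: raw=0x33007 flags P=1 W=1 U=1 S=0
  [1] read 0x33 idx=22: raw=0x35007 flags P=1 W=1 U=1 S=0
  [2] read 0x35 idx=13: raw=0x38007 flags P=1 W=1 U=1 S=0
  ⇒ phys 0x3816D  [3 reads]

Access #0 fault: NONE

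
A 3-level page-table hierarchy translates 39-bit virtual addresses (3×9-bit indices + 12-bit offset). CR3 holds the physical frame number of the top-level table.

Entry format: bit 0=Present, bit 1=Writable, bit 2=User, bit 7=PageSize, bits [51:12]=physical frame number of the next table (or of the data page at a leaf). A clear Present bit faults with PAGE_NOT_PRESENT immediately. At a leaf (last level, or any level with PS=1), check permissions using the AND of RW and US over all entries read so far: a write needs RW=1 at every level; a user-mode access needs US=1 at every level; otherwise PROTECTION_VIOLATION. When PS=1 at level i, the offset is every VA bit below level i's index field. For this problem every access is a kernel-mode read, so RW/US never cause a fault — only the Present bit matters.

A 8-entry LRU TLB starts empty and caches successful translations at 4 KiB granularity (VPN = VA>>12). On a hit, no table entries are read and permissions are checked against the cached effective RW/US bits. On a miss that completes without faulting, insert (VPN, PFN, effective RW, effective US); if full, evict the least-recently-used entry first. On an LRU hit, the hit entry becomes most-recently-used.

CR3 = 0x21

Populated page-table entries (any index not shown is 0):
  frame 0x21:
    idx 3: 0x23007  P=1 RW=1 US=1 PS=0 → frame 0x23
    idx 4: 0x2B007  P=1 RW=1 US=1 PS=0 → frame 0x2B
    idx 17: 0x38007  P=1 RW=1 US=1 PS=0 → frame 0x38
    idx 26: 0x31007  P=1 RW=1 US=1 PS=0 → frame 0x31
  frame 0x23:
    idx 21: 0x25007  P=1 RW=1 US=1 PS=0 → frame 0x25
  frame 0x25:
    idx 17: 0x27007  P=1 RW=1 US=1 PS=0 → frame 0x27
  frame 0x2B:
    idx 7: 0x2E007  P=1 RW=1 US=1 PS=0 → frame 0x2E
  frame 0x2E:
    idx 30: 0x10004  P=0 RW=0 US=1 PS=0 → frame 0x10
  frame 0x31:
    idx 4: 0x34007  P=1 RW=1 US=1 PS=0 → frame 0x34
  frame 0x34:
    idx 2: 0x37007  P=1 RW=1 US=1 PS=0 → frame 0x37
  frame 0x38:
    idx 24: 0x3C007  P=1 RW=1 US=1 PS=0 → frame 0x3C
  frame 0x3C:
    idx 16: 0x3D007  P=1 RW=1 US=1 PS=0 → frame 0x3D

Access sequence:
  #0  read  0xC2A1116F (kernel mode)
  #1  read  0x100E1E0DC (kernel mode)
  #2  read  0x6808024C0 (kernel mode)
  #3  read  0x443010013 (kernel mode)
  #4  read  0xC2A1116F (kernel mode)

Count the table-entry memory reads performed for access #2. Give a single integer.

Walk each access:
#0 VA=0xC2A1116F (r,kernel):
  [0] read 0x21 idx=3: raw=0x23007 flags P=1 W=1 U=1 S=0
  [1] read 0x23 idx=21: raw=0x25007 flags P=1 W=1 U=1 S=0
  [2] read 0x25 idx=17: raw=0x27007 flags P=1 W=1 U=1 S=0
  ⇒ phys 0x2716F  [3 reads]
#1 VA=0x100E1E0DC (r,kernel):
  [0] read 0x21 idx=4: raw=0x2B007 flags P=1 W=1 U=1 S=0
  [1] read 0x2B idx=7: raw=0x2E007 flags P=1 W=1 U=1 S=0
  [2] read 0x2E idx=30: raw=0x10004 flags P=0 W=0 U=1 S=0
  ✗ PAGE_NOT_PRESENT  [3 reads]
#2 VA=0x6808024C0 (r,kernel):
  [0] read 0x21 idx=26: raw=0x31007 flags P=1 W=1 U=1 S=0
  [1] read 0x31 idx=4: raw=0x34007 flags P=1 W=1 U=1 S=0
  [2] read 0x34 idx=2: raw=0x37007 flags P=1 W=1 U=1 S=0
  ⇒ phys 0x374C0  [3 reads]
#3 VA=0x443010013 (r,kernel):
  [0] read 0x21 idx=17: raw=0x38007 flags P=1 W=1 U=1 S=0
  [1] read 0x38 idx=24: raw=0x3C007 flags P=1 W=1 U=1 S=0
  [2] read 0x3C idx=16: raw=0x3D007 flags P=1 W=1 U=1 S=0
  ⇒ phys 0x3D013  [3 reads]
#4 VA=0xC2A1116F (r,kernel):
  TLB hit vpn=0xC2A11 → PA=0x2716F

Entries read for #2: 3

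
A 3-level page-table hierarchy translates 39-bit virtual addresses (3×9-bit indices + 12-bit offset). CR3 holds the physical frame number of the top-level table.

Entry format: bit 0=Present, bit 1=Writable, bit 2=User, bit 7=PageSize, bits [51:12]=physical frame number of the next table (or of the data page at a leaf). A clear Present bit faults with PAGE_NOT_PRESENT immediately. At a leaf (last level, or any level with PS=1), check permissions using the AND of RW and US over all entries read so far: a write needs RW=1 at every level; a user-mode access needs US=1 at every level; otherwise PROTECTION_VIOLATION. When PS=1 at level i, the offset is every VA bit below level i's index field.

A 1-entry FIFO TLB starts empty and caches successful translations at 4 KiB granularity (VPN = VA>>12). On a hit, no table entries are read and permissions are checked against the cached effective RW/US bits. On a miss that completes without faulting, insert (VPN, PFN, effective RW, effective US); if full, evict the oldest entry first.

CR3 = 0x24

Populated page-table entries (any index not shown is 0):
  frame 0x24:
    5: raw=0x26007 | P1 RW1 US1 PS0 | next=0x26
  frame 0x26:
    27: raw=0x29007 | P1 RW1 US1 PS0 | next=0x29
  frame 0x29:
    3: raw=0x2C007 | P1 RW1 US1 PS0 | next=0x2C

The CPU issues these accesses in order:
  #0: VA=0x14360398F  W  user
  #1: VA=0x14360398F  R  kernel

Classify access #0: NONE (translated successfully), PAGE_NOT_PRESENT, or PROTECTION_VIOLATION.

Per-access translation:
#0 VA=0x14360398F (w,user):
  lvl0: tbl 0x24, slot 5 ⇒ 0x26007 (P1/RW1/US1/PS0)
  lvl1: tbl 0x26, slot 27 ⇒ 0x29007 (P1/RW1/US1/PS0)
  lvl2: tbl 0x29, slot 3 ⇒ 0x2C007 (P1/RW1/US1/PS0)
  ⇒ phys 0x2C98F  [3 reads]
#1 VA=0x14360398F (r,kernel):
  TLB hit vpn=0x143603 → PA=0x2C98F

Access #0 fault: NONE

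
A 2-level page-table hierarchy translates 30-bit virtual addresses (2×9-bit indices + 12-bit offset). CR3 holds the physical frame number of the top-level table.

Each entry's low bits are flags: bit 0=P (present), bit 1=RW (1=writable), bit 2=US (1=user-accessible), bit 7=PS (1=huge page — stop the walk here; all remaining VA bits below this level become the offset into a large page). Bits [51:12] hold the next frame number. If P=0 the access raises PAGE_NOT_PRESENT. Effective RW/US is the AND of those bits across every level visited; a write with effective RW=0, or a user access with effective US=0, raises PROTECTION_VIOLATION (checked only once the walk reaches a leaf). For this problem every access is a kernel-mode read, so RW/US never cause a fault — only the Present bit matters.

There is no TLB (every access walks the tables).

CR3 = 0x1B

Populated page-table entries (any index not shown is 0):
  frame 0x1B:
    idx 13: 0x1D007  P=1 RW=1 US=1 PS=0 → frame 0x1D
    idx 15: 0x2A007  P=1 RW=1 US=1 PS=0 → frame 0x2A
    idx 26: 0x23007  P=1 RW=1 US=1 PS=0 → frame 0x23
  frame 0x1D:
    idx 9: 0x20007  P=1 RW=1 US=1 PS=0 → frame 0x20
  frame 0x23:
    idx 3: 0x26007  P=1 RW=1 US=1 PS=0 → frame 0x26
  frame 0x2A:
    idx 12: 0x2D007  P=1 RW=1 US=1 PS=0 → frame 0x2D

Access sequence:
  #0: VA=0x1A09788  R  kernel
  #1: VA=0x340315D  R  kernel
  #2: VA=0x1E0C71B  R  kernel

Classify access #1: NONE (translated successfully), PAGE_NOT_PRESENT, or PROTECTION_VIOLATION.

Trace:
#0 VA=0x1A09788 (r,kernel):
  lvl0: tbl 0x1B, slot 13 ⇒ 0x1D007 (P1/RW1/US1/PS0)
  lvl1: tbl 0x1D, slot 9 ⇒ 0x20007 (P1/RW1/US1/PS0)
  → PA=0x20788  (2 entries read)
#1 VA=0x340315D (r,kernel):
  lvl0: tbl 0x1B, slot 26 ⇒ 0x23007 (P1/RW1/US1/PS0)
  lvl1: tbl 0x23, slot 3 ⇒ 0x26007 (P1/RW1/US1/PS0)
  → PA=0x2615D  (2 entries read)
#2 VA=0x1E0C71B (r,kernel):
  lvl0: tbl 0x1B, slot 15 ⇒ 0x2A007 (P1/RW1/US1/PS0)
  lvl1: tbl 0x2A, slot 12 ⇒ 0x2D007 (P1/RW1/US1/PS0)
  → PA=0x2D71B  (2 entries read)

Access #1 fault: NONE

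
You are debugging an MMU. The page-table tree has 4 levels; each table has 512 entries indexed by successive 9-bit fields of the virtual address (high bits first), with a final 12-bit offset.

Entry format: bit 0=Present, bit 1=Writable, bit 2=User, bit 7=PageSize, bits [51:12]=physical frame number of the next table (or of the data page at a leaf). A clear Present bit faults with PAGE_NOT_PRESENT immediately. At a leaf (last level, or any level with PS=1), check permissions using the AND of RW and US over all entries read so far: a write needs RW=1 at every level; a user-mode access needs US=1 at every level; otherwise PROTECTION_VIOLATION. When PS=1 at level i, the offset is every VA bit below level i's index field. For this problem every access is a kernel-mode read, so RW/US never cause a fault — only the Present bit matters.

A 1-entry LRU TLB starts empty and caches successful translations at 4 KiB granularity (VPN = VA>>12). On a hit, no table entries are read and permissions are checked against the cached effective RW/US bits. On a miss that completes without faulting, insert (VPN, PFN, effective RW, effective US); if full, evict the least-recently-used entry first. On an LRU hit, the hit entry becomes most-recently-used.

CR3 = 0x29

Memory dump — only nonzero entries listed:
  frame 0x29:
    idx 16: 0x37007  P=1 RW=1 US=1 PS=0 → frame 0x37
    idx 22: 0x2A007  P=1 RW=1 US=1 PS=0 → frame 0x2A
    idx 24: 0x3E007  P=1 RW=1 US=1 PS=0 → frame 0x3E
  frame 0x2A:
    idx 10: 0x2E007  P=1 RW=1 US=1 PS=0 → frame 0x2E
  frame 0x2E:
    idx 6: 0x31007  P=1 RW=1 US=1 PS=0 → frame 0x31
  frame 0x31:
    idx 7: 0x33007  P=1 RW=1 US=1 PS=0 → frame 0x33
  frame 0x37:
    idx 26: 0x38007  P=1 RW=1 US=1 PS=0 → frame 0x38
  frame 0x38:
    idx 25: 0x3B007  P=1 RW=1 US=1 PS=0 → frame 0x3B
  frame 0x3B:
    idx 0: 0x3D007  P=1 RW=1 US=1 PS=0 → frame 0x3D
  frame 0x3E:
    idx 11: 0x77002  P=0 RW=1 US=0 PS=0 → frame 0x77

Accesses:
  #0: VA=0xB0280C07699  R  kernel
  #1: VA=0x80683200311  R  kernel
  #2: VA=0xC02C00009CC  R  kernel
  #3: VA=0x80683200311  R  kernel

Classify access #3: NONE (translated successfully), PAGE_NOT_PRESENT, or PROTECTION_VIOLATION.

Per-access translation:
#0 VA=0xB0280C07699 (r,kernel):
  lvl0: tbl 0x29, slot 22 ⇒ 0x2A007 (P1/RW1/US1/PS0)
  lvl1: tbl 0x2A, slot 10 ⇒ 0x2E007 (P1/RW1/US1/PS0)
  lvl2: tbl 0x2E, slot 6 ⇒ 0x31007 (P1/RW1/US1/PS0)
  lvl3: tbl 0x31, slot 7 ⇒ 0x33007 (P1/RW1/US1/PS0)
  ✓ 0x33699  — 4 lookups
#1 VA=0x80683200311 (r,kernel):
  lvl0: tbl 0x29, slot 16 ⇒ 0x37007 (P1/RW1/US1/PS0)
  lvl1: tbl 0x37, slot 26 ⇒ 0x38007 (P1/RW1/US1/PS0)
  lvl2: tbl 0x38, slot 25 ⇒ 0x3B007 (P1/RW1/US1/PS0)
  lvl3: tbl 0x3B, slot 0 ⇒ 0x3D007 (P1/RW1/US1/PS0)
  ✓ 0x3D311  — 4 lookups
#2 VA=0xC02C00009CC (r,kernel):
  lvl0: tbl 0x29, slot 24 ⇒ 0x3E007 (P1/RW1/US1/PS0)
  lvl1: tbl 0x3E, slot 11 ⇒ 0x77002 (P0/RW1/US0/PS0)
  ✗ PAGE_NOT_PRESENT  [2 reads]
#3 VA=0x80683200311 (r,kernel):
  TLB hit vpn=0x80683200 → PA=0x3D311

Access #3 fault: NONE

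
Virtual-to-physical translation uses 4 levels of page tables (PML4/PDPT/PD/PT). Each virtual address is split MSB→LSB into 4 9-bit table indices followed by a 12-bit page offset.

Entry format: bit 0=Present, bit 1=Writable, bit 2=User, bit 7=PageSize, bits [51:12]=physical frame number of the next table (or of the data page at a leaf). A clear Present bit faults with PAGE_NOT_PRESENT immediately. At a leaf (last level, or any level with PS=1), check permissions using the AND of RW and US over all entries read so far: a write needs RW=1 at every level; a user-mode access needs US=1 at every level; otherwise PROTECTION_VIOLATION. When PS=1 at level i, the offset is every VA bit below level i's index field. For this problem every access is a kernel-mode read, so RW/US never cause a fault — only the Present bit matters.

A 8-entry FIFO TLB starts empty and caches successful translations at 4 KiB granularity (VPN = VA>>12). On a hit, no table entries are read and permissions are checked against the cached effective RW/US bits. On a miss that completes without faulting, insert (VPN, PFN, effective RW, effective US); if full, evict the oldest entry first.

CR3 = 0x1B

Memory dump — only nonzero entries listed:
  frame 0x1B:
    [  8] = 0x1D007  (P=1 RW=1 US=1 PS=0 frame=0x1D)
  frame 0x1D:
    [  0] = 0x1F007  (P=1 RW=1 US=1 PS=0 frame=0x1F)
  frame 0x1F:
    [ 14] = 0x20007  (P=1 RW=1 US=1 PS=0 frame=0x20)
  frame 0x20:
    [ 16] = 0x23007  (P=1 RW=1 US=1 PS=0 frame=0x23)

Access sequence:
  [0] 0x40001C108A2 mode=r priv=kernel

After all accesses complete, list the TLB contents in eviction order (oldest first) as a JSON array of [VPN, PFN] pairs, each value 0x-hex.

Walk each access:
#0 VA=0x40001C108A2 (r,kernel):
  lvl0: tbl 0x1B, slot 8 ⇒ 0x1D007 (P1/RW1/US1/PS0)
  lvl1: tbl 0x1D, slot 0 ⇒ 0x1F007 (P1/RW1/US1/PS0)
  lvl2: tbl 0x1F, slot 14 ⇒ 0x20007 (P1/RW1/US1/PS0)
  lvl3: tbl 0x20, slot 16 ⇒ 0x23007 (P1/RW1/US1/PS0)
  → PA=0x238A2  (4 entries read)

TLB: [["0x40001C10", "0x23"]]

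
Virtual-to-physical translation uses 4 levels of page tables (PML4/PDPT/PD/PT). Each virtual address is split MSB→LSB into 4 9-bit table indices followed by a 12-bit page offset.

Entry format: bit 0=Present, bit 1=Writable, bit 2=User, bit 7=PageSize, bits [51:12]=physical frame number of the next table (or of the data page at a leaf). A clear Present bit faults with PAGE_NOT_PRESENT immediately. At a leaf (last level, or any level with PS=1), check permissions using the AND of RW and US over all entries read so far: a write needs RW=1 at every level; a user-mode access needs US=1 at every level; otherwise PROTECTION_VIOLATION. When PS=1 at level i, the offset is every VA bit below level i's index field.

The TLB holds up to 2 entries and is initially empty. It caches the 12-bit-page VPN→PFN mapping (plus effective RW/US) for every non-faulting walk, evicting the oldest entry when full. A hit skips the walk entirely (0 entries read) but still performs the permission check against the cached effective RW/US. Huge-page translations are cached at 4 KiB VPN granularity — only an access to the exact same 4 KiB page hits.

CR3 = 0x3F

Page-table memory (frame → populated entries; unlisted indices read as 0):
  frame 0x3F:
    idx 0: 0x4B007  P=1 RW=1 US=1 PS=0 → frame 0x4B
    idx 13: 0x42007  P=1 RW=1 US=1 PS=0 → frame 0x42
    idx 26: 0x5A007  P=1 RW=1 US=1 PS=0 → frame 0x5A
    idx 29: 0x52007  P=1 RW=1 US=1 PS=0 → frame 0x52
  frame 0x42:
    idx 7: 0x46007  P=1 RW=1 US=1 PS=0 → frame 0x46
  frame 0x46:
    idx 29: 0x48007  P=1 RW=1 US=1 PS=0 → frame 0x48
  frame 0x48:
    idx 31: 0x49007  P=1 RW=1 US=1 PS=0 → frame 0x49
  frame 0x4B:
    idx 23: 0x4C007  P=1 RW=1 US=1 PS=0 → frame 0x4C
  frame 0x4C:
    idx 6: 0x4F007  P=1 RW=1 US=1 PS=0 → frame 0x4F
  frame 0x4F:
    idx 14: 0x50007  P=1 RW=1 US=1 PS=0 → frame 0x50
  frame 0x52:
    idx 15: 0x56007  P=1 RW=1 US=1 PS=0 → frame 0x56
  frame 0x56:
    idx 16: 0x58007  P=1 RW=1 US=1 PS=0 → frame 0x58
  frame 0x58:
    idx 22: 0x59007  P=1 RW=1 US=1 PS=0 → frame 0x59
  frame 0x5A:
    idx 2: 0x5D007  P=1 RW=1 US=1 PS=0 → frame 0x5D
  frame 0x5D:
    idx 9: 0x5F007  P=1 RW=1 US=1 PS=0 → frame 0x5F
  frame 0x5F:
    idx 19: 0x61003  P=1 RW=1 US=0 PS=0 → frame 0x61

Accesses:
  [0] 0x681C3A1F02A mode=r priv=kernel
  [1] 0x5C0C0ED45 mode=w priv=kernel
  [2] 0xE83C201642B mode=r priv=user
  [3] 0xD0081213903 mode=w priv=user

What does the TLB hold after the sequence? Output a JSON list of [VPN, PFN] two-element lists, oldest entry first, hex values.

Walk each access:
#0 VA=0x681C3A1F02A (r,kernel):
  L0: frame=0x3F idx=13 entry=0x42007 [P=1 RW=1 US=1 PS=0]
  L1: frame=0x42 idx=7 entry=0x46007 [P=1 RW=1 US=1 PS=0]
  L2: frame=0x46 idx=29 entry=0x48007 [P=1 RW=1 US=1 PS=0]
  L3: frame=0x48 idx=31 entry=0x49007 [P=1 RW=1 US=1 PS=0]
  → PA=0x4902A  (4 entries read)
#1 VA=0x5C0C0ED45 (w,kernel):
  L0: frame=0x3F idx=0 entry=0x4B007 [P=1 RW=1 US=1 PS=0]
  L1: frame=0x4B idx=23 entry=0x4C007 [P=1 RW=1 US=1 PS=0]
  L2: frame=0x4C idx=6 entry=0x4F007 [P=1 RW=1 US=1 PS=0]
  L3: frame=0x4F idx=14 entry=0x50007 [P=1 RW=1 US=1 PS=0]
  → PA=0x50D45  (4 entries read)
#2 VA=0xE83C201642B (r,user):
  L0: frame=0x3F idx=29 entry=0x52007 [P=1 RW=1 US=1 PS=0]
  L1: frame=0x52 idx=15 entry=0x56007 [P=1 RW=1 US=1 PS=0]
  L2: frame=0x56 idx=16 entry=0x58007 [P=1 RW=1 US=1 PS=0]
  L3: frame=0x58 idx=22 entry=0x59007 [P=1 RW=1 US=1 PS=0]
  → PA=0x5942B  (4 entries read)
#3 VA=0xD0081213903 (w,user):
  L0: frame=0x3F idx=26 entry=0x5A007 [P=1 RW=1 US=1 PS=0]
  L1: frame=0x5A idx=2 entry=0x5D007 [P=1 RW=1 US=1 PS=0]
  L2: frame=0x5D idx=9 entry=0x5F007 [P=1 RW=1 US=1 PS=0]
  L3: frame=0x5F idx=19 entry=0x61003 [P=1 RW=1 US=0 PS=0]
  ⇒ fault: PROTECTION_VIOLATION  — 4 lookups

TLB: [["0x5C0C0E", "0x50"], ["0xE83C2016", "0x59"]]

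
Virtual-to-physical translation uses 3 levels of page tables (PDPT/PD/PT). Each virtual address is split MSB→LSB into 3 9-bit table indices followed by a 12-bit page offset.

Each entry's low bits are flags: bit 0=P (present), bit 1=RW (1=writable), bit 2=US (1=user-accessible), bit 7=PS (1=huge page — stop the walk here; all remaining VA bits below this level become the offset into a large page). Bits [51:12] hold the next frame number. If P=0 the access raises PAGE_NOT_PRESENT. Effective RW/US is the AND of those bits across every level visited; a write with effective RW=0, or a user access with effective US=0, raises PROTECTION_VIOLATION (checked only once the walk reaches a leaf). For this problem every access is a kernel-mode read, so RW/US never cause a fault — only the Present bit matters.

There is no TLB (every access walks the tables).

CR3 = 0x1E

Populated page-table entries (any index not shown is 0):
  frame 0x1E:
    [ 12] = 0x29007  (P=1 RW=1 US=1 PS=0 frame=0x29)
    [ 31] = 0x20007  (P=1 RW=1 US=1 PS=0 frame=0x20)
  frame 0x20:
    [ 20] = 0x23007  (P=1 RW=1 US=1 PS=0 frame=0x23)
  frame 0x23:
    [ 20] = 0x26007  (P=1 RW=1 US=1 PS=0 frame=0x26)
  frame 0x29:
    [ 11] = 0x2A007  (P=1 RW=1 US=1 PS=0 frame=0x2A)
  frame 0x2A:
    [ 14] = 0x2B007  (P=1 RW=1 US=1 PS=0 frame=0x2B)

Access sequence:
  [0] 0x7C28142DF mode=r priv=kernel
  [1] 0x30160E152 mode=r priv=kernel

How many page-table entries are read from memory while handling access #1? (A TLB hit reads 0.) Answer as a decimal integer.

Trace:
#0 VA=0x7C28142DF (r,kernel):
  lvl0: tbl 0x1E, slot 31 ⇒ 0x20007 (P1/RW1/US1/PS0)
  lvl1: tbl 0x20, slot 20 ⇒ 0x23007 (P1/RW1/US1/PS0)
  lvl2: tbl 0x23, slot 20 ⇒ 0x26007 (P1/RW1/US1/PS0)
  → PA=0x262DF  (3 entries read)
#1 VA=0x30160E152 (r,kernel):
  lvl0: tbl 0x1E, slot 12 ⇒ 0x29007 (P1/RW1/US1/PS0)
  lvl1: tbl 0x29, slot 11 ⇒ 0x2A007 (P1/RW1/US1/PS0)
  lvl2: tbl 0x2A, slot 14 ⇒ 0x2B007 (P1/RW1/US1/PS0)
  → PA=0x2B152  (3 entries read)

Entries read for #1: 3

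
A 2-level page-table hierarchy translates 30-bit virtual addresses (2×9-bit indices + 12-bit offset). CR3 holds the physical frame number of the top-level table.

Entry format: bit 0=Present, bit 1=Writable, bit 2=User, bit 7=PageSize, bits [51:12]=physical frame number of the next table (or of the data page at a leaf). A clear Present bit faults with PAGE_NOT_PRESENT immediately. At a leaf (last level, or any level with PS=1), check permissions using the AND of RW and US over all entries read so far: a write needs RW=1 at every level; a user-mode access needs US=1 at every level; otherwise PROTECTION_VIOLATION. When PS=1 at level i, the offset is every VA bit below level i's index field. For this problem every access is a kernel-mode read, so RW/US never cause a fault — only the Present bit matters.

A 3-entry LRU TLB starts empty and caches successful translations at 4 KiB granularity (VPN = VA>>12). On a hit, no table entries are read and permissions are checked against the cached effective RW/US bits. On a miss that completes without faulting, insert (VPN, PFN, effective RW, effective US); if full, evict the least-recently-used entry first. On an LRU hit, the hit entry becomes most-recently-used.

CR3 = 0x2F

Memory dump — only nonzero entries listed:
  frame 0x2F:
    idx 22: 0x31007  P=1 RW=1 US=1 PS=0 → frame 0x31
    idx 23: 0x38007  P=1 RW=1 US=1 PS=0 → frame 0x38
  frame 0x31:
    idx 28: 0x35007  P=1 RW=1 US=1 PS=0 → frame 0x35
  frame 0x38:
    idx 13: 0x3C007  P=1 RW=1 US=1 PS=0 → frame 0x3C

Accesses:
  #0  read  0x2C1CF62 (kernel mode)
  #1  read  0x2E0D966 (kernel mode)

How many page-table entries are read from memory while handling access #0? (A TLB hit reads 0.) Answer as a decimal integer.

Trace:
#0 VA=0x2C1CF62 (r,kernel):
  [0] read 0x2F idx=22: raw=0x31007 flags P=1 W=1 U=1 S=0
  [1] read 0x31 idx=28: raw=0x35007 flags P=1 W=1 U=1 S=0
  ⇒ phys 0x35F62  [2 reads]
#1 VA=0x2E0D966 (r,kernel):
  [0] read 0x2F idx=23: raw=0x38007 flags P=1 W=1 U=1 S=0
  [1] read 0x38 idx=13: raw=0x3C007 flags P=1 W=1 U=1 S=0
  ⇒ phys 0x3C966  [2 reads]

Entries read for #0: 2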